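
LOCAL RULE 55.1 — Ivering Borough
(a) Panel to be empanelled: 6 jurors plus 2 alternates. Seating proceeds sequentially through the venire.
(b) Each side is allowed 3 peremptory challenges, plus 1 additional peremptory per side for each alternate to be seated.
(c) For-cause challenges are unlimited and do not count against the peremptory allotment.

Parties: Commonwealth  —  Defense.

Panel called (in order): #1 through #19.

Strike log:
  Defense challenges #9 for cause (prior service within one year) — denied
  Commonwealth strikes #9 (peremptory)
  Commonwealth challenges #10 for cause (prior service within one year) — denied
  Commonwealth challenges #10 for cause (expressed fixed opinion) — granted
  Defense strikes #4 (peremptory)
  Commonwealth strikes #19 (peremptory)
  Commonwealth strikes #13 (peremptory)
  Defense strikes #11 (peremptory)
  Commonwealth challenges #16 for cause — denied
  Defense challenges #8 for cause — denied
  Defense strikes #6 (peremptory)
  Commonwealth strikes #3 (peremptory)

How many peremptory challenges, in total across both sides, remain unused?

Commonwealth allotment: 3 base + 1 × 2 alternates = 5. Defense allotment: 3 base + 1 × 2 alternates = 5.
Commonwealth peremptories used: #9, #19, #13, #3 — 4 (for-cause on #10, #10, #16 don't count).
Defense peremptories used: #4, #11, #6 — 3 (for-cause on #9, #8 don't count).
Remaining: (5 − 4) + (5 − 3) = 3.

3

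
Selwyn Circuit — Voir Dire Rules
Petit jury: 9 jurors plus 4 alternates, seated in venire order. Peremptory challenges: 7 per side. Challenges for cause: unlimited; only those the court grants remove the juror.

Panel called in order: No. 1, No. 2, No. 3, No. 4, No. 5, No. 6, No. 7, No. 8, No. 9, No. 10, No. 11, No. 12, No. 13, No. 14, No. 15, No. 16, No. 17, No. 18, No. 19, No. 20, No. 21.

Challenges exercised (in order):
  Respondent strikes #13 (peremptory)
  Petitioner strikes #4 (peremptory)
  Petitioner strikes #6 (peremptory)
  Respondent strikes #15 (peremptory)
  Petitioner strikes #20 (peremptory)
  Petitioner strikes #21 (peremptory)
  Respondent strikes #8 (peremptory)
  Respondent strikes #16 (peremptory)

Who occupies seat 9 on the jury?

12

Removed: #4, #6, #8, #13, #15, #16, #20, #21.
Seating in order: seats 1–9 → #1, #2, #3, #5, #7, #9, #10, #11, #12; alternates → #14, #17, #18, #19.
So seat 9 is #12.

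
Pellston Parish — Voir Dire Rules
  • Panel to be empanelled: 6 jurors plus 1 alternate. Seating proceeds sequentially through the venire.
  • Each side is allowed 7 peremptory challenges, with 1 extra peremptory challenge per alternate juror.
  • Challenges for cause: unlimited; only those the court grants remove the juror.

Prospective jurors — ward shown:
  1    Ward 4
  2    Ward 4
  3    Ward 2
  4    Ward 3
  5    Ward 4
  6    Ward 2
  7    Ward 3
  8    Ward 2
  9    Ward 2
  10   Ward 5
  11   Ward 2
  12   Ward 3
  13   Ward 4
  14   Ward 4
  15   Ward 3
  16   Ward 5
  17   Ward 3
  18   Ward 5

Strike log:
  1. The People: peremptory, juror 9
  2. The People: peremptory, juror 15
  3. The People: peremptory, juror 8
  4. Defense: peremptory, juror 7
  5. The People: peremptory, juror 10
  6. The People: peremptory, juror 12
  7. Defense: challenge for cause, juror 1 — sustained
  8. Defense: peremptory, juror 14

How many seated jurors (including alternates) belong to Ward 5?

0

Removed: #1, #7, #8, #9, #10, #12, #14, #15.
Seated (7 incl. alternates): #2, #3, #4, #5, #6, #11, #13.
None of those are in Ward 5 → 0.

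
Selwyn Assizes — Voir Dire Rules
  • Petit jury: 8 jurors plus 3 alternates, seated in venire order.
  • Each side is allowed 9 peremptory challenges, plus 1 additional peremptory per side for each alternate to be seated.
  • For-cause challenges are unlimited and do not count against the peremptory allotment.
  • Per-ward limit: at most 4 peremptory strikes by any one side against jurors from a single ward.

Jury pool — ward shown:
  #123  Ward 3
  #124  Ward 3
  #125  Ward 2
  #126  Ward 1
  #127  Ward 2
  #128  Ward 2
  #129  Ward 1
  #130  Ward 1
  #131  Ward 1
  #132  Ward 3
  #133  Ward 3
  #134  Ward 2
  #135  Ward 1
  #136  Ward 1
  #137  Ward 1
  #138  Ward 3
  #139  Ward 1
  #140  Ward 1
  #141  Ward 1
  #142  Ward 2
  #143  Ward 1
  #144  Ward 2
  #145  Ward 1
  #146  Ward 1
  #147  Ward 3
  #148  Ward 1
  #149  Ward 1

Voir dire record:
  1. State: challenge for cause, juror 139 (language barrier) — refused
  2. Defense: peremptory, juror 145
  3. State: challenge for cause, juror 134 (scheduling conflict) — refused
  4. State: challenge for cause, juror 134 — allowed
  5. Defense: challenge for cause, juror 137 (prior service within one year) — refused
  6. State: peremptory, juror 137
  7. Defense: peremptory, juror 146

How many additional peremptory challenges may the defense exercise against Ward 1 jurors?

Defense peremptories so far: #145, #146 — 2 of 12 used, 10 left overall.
Against Ward 1: #145, #146 — 2 used; per-ward cap 4 leaves 2.
Binding limit: min(10, 2) = 2.

2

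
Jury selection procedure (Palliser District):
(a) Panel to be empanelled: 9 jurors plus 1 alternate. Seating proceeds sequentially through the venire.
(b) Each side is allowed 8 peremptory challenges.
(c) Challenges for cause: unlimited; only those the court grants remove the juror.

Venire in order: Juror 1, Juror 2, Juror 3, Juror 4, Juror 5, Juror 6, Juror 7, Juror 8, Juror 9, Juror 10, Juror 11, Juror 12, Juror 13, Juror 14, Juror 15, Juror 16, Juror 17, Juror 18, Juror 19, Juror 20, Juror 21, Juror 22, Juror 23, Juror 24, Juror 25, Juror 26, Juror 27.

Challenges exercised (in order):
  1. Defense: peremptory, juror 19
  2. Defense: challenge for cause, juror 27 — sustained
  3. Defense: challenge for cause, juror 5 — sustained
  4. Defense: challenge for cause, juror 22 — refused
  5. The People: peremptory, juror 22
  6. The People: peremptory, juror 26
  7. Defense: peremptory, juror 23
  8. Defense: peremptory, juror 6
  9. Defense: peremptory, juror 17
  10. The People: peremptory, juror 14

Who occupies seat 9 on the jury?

11

Removed: #5, #6, #14, #17, #19, #22, #23, #26, #27.
Seating in order: seats 1–9 → #1, #2, #3, #4, #7, #8, #9, #10, #11; alternates → #12.
So seat 9 is #11.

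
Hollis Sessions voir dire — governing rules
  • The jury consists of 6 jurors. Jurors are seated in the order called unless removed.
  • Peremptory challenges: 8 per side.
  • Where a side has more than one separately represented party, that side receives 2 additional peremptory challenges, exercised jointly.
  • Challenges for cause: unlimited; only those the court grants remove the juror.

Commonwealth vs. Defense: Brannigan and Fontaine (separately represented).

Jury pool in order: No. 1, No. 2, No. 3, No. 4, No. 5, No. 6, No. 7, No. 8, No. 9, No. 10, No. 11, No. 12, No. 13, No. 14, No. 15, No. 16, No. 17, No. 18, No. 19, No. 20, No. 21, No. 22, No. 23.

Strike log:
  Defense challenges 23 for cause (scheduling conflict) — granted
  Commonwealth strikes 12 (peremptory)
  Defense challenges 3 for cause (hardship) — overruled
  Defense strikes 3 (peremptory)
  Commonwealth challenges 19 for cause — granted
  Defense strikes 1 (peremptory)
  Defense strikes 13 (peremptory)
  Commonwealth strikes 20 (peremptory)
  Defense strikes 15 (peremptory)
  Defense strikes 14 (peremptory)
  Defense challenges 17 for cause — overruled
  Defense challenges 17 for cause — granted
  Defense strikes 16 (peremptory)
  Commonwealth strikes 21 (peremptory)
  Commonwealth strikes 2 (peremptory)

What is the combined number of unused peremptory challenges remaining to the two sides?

8

Commonwealth allotment: 8. Defense allotment: 8 base + 2 multi-party = 10.
Commonwealth peremptories used: #12, #20, #21, #2 — 4 (the for-cause on #19 doesn't count).
Defense peremptories used: #3, #1, #13, #15, #14, #16 — 6 (for-cause on #23, #3, #17, #17 don't count).
Remaining: (8 − 4) + (10 − 6) = 8.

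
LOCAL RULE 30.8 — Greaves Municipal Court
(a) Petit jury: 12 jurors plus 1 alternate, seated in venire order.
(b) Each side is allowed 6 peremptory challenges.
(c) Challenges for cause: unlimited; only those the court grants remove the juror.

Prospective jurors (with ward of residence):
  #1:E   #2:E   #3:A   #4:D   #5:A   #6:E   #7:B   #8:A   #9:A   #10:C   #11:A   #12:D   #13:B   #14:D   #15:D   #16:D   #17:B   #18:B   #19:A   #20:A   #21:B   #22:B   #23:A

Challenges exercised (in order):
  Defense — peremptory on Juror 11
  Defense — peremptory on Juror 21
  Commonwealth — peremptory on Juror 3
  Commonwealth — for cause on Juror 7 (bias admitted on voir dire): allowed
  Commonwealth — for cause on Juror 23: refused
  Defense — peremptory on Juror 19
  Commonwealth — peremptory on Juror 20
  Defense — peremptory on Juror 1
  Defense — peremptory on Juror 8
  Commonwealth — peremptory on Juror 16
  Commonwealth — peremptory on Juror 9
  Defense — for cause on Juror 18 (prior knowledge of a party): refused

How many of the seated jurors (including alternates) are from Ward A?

2

Removed: #1, #3, #7, #8, #9, #11, #16, #19, #20, #21.
Seated (13 incl. alternates): #2, #4, #5, #6, #10, #12, #13, #14, #15, #17, #18, #22, #23.
Of those, in Ward A: #5, #23 → 2.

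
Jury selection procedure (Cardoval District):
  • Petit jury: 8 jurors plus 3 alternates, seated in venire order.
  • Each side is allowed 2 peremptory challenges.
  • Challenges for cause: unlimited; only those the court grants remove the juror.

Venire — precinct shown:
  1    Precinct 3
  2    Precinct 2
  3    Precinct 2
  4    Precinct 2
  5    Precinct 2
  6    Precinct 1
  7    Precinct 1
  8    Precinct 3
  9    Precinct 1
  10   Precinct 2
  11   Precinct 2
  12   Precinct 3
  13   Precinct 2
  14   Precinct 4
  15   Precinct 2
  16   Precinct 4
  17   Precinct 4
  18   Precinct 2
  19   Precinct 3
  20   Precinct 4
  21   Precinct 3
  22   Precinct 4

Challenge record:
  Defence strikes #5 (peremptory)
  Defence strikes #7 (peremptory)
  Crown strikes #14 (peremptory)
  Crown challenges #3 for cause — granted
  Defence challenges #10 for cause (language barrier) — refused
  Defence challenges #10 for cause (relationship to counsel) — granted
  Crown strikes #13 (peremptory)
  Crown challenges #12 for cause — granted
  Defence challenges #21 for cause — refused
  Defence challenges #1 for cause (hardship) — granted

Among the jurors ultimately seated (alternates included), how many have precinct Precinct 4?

2

Removed: #1, #3, #5, #7, #10, #12, #13, #14.
Seated (11 incl. alternates): #2, #4, #6, #8, #9, #11, #15, #16, #17, #18, #19.
Of those, in Precinct 4: #16, #17 → 2.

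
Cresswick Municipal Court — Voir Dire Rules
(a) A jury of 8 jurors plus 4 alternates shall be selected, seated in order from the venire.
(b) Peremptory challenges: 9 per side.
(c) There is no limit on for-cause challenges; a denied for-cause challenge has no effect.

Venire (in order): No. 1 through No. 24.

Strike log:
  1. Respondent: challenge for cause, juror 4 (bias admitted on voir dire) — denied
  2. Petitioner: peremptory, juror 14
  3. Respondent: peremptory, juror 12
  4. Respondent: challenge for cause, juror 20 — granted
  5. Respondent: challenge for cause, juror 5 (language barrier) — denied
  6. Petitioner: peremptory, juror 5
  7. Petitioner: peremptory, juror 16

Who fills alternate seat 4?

Removed: #5, #12, #14, #16, #20. (#4 stays — for-cause denied.)
Filling seats in venire order through position 12: #1, #2, #3, #4, #6, #7, #8, #9, #10, #11, #13, #15.
So alternate 4 is #15.

15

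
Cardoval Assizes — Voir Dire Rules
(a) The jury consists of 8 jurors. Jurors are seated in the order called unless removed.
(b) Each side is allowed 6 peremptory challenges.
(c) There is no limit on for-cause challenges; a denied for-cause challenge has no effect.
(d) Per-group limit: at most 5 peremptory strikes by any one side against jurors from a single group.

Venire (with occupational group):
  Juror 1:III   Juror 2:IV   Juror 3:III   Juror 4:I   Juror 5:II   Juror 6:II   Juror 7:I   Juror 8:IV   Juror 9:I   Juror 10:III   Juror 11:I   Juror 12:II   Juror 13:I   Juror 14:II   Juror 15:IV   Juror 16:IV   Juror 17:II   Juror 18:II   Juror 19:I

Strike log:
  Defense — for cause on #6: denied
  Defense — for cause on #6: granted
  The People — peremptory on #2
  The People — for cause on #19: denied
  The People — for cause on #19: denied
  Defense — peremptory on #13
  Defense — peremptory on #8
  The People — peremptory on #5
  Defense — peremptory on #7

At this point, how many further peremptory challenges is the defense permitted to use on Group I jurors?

3

Defense peremptories so far: #13, #8, #7 — 3 of 6 used, 3 left overall.
Against Group I: #13, #7 — 2 used; per-group cap 5 leaves 3.
Binding limit: min(3, 3) = 3.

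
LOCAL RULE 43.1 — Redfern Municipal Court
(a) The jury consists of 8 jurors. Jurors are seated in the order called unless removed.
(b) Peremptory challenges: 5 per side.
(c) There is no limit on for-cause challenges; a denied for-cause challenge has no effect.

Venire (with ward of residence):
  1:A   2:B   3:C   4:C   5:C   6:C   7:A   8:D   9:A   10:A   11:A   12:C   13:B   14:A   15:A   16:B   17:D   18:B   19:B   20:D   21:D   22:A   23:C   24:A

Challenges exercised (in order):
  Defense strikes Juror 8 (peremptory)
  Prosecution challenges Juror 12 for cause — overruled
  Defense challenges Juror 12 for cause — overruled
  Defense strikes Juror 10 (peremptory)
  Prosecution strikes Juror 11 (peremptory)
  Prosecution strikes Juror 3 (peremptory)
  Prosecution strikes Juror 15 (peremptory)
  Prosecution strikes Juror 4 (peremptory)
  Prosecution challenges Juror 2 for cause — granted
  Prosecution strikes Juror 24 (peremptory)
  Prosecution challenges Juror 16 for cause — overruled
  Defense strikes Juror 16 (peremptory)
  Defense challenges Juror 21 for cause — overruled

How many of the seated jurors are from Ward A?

4

Removed: #2, #3, #4, #8, #10, #11, #15, #16, #24.
Seated jurors 1–8: #1, #5, #6, #7, #9, #12, #13, #14.
Of those, in Ward A: #1, #7, #9, #14 → 4.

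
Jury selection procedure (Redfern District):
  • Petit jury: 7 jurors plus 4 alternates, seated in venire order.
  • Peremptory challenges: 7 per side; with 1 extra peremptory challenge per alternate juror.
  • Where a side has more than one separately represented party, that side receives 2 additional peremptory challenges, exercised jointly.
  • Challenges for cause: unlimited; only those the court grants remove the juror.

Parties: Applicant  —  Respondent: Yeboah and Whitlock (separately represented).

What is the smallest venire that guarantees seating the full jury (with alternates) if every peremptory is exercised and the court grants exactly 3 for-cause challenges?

38

Seats to fill: 7 + 4 alternates = 11.
Peremptories — Applicant: 7 + 1×4 = 11; Respondent: 7 + 1×4 + 2 = 13; total 24.
For-cause removals: 3.
Minimum venire: 11 + 24 + 3 = 38.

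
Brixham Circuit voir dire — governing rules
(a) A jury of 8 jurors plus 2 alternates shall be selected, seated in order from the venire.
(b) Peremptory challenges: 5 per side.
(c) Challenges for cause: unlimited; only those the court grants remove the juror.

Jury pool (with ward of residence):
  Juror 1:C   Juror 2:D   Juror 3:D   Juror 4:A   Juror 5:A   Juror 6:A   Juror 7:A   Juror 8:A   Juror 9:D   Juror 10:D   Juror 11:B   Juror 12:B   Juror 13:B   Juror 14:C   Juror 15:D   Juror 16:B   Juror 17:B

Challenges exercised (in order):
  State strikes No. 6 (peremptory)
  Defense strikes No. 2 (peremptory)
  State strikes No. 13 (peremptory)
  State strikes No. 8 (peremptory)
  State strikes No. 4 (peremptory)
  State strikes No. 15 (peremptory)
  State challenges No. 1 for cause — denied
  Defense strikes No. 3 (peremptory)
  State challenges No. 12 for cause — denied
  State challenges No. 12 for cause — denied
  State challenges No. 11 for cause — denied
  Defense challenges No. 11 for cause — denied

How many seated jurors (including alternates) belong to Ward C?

Removed: #2, #3, #4, #6, #8, #13, #15.
Seated (10 incl. alternates): #1, #5, #7, #9, #10, #11, #12, #14, #16, #17.
Of those, in Ward C: #1, #14 → 2.

2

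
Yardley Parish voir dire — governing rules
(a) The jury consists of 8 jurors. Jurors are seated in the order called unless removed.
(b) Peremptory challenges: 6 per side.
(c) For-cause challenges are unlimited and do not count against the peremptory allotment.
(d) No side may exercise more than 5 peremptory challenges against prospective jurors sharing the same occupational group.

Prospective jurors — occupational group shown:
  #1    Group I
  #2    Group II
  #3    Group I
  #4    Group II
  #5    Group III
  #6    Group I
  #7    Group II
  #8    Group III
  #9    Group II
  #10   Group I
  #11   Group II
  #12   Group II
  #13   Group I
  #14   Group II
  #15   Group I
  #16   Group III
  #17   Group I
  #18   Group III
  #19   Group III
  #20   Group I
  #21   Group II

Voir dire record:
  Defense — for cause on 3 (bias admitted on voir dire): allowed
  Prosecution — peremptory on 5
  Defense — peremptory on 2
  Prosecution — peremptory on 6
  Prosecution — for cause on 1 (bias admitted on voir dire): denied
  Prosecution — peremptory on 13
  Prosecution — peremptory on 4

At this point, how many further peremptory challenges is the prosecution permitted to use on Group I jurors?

Prosecution peremptories so far: #5, #6, #13, #4 — 4 of 6 used, 2 left overall.
Against Group I: #6, #13 — 2 used; per-group cap 5 leaves 3.
Binding limit: min(2, 3) = 2.

2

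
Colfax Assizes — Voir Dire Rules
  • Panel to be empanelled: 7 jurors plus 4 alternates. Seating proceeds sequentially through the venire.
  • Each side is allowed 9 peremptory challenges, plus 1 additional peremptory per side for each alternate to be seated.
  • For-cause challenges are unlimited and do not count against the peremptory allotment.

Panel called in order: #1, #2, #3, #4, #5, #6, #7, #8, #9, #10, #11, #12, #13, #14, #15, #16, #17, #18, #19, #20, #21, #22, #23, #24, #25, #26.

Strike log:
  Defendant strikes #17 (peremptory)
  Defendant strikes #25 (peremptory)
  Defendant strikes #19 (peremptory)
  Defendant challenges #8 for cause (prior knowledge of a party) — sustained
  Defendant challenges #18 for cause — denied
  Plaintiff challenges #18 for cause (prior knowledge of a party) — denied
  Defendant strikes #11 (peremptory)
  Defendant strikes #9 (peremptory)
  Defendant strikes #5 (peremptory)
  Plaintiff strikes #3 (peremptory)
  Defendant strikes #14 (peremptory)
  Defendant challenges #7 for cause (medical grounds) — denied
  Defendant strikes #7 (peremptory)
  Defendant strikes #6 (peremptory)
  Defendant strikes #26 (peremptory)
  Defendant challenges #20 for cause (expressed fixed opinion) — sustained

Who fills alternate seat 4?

22

Removed: #3, #5, #6, #7, #8, #9, #11, #14, #17, #19, #20, #25, #26. (#18 stays — for-cause denied.)
Seating in order: seats 1–7 → #1, #2, #4, #10, #12, #13, #15; alternates → #16, #18, #21, #22.
So alternate 4 is #22.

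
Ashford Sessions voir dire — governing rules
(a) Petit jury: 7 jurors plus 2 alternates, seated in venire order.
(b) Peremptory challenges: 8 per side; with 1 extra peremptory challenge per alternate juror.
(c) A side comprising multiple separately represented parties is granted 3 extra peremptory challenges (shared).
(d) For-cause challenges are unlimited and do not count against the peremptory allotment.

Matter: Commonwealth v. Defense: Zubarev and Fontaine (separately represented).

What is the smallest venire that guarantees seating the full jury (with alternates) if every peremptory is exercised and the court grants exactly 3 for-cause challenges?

Seats to fill: 7 + 2 alternates = 9.
Peremptories — Commonwealth: 8 + 1×2 = 10; Defense: 8 + 1×2 + 3 = 13; total 23.
For-cause removals: 3.
Minimum venire: 9 + 23 + 3 = 35.

35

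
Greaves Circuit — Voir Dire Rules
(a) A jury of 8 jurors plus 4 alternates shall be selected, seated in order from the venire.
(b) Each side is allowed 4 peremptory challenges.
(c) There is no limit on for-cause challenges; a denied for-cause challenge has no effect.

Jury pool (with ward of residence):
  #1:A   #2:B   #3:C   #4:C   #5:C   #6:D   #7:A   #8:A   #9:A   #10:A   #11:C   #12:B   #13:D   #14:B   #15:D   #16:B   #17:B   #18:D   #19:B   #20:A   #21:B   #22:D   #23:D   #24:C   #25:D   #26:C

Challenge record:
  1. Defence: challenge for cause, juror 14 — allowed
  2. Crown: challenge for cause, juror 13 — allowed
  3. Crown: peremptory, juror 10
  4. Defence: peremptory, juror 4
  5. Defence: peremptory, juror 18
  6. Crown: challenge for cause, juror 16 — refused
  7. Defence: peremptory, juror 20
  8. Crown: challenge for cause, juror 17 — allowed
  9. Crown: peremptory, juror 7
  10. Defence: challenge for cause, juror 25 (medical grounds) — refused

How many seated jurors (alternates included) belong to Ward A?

Removed: #4, #7, #10, #13, #14, #17, #18, #20.
Seated (12 incl. alternates): #1, #2, #3, #5, #6, #8, #9, #11, #12, #15, #16, #19.
Of those, in Ward A: #1, #8, #9 → 3.

3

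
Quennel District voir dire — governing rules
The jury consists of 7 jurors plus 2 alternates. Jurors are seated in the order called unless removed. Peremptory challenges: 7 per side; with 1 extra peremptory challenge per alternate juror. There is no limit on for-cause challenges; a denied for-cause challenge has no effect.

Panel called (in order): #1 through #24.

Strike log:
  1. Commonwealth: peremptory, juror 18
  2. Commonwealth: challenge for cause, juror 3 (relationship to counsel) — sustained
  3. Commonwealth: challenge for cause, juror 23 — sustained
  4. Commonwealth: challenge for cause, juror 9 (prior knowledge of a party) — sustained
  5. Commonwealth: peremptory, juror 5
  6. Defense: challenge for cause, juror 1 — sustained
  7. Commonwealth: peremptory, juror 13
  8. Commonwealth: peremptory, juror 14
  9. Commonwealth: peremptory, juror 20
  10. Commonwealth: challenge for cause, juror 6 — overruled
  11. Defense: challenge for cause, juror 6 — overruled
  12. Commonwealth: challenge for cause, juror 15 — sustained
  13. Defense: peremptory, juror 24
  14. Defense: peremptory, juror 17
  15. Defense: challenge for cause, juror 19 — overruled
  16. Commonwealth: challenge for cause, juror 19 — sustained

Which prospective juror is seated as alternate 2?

16

Removed: #1, #3, #5, #9, #13, #14, #15, #17, #18, #19, #20, #23, #24. (#6 stays — for-cause denied.)
Filling seats in venire order through position 9: #2, #4, #6, #7, #8, #10, #11, #12, #16.
So alternate 2 is #16.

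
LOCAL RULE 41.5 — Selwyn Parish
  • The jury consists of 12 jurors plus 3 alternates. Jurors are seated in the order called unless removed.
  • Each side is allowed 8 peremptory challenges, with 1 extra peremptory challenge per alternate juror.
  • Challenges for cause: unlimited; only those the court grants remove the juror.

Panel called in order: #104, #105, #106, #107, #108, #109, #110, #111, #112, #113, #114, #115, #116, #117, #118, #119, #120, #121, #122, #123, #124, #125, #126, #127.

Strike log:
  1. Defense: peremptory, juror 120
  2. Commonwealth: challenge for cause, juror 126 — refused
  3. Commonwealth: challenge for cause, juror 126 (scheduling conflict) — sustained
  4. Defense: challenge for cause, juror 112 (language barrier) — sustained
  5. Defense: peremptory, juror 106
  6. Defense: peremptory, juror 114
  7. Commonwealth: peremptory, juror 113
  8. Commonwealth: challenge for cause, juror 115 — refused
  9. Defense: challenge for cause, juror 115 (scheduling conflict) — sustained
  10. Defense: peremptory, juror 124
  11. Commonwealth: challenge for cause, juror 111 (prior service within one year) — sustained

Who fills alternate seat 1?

Removed: #106, #111, #112, #113, #114, #115, #120, #124, #126.
Seating in order: seats 1–12 → #104, #105, #107, #108, #109, #110, #116, #117, #118, #119, #121, #122; alternates → #123, #125, #127.
So alternate 1 is #123.

123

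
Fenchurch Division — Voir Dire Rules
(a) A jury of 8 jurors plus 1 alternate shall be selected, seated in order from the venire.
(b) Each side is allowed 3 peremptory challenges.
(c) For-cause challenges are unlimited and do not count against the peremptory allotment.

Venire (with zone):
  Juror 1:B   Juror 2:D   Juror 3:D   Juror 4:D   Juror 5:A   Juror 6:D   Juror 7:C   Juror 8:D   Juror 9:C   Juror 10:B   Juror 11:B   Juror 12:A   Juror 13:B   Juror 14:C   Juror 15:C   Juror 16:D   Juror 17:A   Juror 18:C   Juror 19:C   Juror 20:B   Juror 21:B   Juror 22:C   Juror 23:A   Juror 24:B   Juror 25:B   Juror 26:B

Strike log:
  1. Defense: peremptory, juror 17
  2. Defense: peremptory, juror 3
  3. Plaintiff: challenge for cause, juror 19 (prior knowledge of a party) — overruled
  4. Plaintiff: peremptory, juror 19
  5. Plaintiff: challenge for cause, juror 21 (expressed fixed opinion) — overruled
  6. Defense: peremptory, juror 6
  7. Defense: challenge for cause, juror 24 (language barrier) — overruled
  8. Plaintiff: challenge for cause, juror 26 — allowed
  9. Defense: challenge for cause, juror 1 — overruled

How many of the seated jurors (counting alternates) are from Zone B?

Removed: #3, #6, #17, #19, #26.
Seated (9 incl. alternates): #1, #2, #4, #5, #7, #8, #9, #10, #11.
Of those, in Zone B: #1, #10, #11 → 3.

3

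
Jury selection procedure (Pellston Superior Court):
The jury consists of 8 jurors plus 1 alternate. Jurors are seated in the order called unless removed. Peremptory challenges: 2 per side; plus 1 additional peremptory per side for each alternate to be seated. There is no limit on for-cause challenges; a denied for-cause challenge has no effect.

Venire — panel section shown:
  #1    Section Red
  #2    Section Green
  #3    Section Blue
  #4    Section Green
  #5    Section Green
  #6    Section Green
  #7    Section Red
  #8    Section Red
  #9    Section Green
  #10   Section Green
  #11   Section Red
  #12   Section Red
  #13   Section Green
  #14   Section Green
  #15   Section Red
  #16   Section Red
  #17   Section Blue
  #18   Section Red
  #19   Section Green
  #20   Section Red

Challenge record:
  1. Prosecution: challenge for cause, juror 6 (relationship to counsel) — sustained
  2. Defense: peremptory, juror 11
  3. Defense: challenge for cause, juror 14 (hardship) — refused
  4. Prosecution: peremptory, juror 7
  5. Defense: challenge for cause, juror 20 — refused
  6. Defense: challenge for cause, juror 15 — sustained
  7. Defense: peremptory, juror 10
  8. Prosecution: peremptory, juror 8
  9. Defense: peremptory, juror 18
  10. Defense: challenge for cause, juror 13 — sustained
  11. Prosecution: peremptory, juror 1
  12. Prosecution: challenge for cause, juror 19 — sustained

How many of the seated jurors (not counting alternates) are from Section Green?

5

Removed: #1, #6, #7, #8, #10, #11, #13, #15, #18, #19.
Seated jurors 1–8: #2, #3, #4, #5, #9, #12, #14, #16 (alternates #17 not counted).
Of those, in Section Green: #2, #4, #5, #9, #14 → 5.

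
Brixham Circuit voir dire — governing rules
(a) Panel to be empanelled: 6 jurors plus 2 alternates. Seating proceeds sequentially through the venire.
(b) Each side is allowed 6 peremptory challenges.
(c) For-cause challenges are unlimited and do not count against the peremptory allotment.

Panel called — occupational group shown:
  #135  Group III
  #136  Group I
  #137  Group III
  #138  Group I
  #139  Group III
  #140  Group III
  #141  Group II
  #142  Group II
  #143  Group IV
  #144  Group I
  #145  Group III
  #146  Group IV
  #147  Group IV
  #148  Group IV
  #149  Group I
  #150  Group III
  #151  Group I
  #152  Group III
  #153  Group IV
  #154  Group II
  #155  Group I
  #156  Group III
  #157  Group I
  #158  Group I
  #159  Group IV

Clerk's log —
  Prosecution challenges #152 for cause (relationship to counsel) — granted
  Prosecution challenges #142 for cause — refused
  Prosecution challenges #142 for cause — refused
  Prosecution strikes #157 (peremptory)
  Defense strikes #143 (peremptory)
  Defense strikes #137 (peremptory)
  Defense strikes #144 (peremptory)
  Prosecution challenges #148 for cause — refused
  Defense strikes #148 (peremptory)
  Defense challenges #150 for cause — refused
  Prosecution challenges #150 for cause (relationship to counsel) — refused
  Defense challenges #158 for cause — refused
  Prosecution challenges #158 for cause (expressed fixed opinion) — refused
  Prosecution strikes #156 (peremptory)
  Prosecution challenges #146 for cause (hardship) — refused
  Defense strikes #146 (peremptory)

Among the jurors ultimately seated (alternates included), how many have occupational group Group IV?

Removed: #137, #143, #144, #146, #148, #152, #156, #157.
Seated (8 incl. alternates): #135, #136, #138, #139, #140, #141, #142, #145.
None of those are in Group IV → 0.

0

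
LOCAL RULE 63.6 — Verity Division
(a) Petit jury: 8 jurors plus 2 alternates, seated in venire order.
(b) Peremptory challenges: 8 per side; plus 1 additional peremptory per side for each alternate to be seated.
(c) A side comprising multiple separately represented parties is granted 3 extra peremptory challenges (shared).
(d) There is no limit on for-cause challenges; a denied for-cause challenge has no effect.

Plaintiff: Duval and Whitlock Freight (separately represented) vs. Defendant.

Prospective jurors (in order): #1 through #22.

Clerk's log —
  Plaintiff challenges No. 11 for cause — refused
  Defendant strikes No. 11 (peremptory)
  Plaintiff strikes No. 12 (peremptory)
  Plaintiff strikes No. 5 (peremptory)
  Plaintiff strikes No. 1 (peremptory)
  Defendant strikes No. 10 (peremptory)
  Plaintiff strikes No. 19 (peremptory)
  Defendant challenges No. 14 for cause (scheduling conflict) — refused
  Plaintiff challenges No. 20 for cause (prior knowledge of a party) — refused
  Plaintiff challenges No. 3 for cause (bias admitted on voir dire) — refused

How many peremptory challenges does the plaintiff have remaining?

9

Plaintiff allotment: 8 base + 1 × 2 alternates + 3 multi-party = 13.
Plaintiff peremptories used: #12, #5, #1, #19 — 4 (for-cause on #11, #20, #3 don't count).
Remaining: 13 − 4 = 9.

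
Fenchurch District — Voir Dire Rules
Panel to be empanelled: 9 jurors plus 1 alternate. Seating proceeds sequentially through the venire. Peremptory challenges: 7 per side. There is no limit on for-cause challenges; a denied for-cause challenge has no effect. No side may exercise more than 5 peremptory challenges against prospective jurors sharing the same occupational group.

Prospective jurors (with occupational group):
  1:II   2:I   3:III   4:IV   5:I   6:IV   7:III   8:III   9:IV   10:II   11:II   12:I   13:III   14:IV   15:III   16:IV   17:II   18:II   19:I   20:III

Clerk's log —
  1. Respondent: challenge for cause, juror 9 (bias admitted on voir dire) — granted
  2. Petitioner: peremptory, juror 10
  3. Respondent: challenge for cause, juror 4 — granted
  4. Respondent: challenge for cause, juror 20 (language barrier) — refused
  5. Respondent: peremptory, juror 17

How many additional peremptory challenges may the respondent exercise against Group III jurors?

Respondent peremptories so far: #17 — 1 of 7 used, 6 left overall.
Against Group III: none yet — per-group cap 5 leaves 5.
Binding limit: min(6, 5) = 5.

5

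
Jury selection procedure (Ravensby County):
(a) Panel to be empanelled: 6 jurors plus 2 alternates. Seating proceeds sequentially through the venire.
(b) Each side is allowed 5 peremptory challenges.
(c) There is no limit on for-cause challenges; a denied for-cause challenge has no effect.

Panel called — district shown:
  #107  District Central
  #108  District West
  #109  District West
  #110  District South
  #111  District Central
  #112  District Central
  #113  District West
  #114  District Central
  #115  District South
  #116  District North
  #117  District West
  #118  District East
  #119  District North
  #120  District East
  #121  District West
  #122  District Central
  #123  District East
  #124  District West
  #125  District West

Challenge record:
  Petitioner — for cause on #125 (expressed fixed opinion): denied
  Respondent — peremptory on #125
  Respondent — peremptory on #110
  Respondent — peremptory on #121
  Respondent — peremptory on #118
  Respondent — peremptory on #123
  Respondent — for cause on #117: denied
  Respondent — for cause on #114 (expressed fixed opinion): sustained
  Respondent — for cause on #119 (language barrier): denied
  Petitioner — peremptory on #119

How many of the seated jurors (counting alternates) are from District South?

1

Removed: #110, #114, #118, #119, #121, #123, #125.
Seated (8 incl. alternates): #107, #108, #109, #111, #112, #113, #115, #116.
Of those, in District South: #115 → 1.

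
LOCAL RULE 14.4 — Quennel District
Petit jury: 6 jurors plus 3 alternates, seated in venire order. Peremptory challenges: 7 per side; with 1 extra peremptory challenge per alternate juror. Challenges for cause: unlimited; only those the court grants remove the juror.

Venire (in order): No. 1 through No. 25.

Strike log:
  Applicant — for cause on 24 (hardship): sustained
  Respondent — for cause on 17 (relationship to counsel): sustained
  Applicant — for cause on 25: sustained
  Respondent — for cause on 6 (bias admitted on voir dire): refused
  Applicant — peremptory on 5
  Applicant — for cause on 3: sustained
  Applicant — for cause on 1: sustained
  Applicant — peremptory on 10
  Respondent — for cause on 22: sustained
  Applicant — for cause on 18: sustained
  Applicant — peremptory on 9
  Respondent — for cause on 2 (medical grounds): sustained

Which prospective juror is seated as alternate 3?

Removed: #1, #2, #3, #5, #9, #10, #17, #18, #22, #24, #25. (#6 stays — for-cause denied.)
Seating in order: seats 1–6 → #4, #6, #7, #8, #11, #12; alternates → #13, #14, #15.
So alternate 3 is #15.

15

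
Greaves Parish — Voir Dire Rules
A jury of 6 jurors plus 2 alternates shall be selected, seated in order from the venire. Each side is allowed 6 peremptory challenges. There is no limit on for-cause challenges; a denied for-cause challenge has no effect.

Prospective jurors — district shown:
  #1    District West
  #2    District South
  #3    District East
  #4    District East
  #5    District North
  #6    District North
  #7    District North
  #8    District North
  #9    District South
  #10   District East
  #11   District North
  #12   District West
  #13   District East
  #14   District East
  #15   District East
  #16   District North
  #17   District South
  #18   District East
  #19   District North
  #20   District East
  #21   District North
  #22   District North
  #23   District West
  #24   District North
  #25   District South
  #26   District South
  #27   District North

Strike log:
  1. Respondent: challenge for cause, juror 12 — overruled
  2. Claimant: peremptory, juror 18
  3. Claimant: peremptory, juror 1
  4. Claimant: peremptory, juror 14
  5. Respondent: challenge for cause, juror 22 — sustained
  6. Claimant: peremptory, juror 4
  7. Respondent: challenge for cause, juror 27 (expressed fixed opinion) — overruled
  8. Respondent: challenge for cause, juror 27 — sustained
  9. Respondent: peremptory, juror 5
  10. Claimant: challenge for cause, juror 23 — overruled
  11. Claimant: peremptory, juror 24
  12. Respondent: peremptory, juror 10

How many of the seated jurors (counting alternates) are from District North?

4

Removed: #1, #4, #5, #10, #14, #18, #22, #24, #27.
Seated (8 incl. alternates): #2, #3, #6, #7, #8, #9, #11, #12.
Of those, in District North: #6, #7, #8, #11 → 4.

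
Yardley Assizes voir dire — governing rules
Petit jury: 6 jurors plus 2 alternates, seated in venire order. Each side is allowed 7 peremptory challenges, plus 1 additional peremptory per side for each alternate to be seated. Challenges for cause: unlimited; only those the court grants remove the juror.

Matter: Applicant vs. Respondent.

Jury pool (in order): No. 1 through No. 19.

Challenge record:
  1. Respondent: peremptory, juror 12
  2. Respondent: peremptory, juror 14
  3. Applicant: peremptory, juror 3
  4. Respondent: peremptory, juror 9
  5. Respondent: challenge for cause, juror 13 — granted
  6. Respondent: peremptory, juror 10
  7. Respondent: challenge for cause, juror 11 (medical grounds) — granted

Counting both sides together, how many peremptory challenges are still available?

13

Applicant allotment: 7 base + 1 × 2 alternates = 9. Respondent allotment: 7 base + 1 × 2 alternates = 9.
Applicant peremptories used: #3 — 1.
Respondent peremptories used: #12, #14, #9, #10 — 4 (for-cause on #13, #11 don't count).
Remaining: (9 − 1) + (9 − 4) = 13.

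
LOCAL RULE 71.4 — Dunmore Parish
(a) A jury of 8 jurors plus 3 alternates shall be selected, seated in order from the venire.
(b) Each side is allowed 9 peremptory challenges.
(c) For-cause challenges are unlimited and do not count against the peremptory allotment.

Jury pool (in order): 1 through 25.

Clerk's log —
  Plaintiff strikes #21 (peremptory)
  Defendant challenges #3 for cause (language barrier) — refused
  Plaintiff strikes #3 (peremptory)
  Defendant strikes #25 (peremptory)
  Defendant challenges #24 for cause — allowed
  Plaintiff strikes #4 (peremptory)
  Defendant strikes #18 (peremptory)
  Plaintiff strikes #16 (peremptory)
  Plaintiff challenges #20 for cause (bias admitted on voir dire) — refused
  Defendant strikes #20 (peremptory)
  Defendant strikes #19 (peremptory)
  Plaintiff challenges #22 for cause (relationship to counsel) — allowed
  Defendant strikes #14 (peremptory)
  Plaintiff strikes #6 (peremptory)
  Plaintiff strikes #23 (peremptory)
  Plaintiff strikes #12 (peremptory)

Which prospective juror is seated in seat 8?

Removed: #3, #4, #6, #12, #14, #16, #18, #19, #20, #21, #22, #23, #24, #25.
Seating in order: seats 1–8 → #1, #2, #5, #7, #8, #9, #10, #11; alternates → #13, #15, #17.
So seat 8 is #11.

11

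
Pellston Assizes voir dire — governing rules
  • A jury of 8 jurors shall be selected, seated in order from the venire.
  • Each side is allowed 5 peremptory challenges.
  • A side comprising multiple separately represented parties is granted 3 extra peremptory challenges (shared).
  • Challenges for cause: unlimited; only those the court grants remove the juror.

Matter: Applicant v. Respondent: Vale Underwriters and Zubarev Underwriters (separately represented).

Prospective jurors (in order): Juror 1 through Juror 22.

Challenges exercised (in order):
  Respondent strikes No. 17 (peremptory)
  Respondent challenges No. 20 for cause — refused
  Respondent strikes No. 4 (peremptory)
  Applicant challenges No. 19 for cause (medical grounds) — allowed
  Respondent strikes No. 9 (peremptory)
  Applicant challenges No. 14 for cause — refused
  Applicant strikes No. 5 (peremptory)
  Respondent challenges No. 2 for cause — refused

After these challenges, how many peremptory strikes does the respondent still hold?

5

Respondent allotment: 5 base + 3 multi-party = 8.
Respondent peremptories used: #17, #4, #9 — 3 (for-cause on #20, #2 don't count).
Remaining: 8 − 3 = 5.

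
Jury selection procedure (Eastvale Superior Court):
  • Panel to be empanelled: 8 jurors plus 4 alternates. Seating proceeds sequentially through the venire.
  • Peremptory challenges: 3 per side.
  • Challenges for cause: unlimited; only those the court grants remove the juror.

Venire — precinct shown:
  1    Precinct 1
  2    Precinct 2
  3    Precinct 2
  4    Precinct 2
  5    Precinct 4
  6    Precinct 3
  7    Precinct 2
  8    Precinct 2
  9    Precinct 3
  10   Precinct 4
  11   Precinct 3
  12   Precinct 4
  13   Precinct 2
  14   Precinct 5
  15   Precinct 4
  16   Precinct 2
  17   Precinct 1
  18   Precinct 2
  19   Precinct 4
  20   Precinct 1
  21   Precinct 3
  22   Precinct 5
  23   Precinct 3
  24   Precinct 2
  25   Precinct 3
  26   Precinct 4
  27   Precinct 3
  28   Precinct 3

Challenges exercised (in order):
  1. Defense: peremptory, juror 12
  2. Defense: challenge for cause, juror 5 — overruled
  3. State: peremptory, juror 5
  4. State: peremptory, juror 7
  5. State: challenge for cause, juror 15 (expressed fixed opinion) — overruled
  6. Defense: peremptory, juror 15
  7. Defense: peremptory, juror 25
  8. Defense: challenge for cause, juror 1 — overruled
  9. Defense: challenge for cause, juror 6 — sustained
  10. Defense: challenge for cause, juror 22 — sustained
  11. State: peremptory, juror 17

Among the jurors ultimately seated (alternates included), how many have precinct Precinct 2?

7

Removed: #5, #6, #7, #12, #15, #17, #22, #25.
Seated (12 incl. alternates): #1, #2, #3, #4, #8, #9, #10, #11, #13, #14, #16, #18.
Of those, in Precinct 2: #2, #3, #4, #8, #13, #16, #18 → 7.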